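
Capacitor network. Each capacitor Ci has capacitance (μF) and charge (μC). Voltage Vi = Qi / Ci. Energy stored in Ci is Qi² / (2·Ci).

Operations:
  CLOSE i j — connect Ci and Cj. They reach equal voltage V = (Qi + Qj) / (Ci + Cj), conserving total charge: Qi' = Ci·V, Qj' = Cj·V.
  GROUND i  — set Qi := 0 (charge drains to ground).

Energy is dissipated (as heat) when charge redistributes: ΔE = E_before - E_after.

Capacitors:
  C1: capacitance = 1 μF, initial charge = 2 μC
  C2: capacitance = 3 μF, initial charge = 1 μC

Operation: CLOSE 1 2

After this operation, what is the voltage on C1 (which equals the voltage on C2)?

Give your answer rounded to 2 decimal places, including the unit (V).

Answer: 0.75 V

Derivation:
Initial: C1(1μF, Q=2μC, V=2.00V), C2(3μF, Q=1μC, V=0.33V)
Op 1: CLOSE 1-2: Q_total=3.00, C_total=4.00, V=0.75; Q1=0.75, Q2=2.25; dissipated=1.042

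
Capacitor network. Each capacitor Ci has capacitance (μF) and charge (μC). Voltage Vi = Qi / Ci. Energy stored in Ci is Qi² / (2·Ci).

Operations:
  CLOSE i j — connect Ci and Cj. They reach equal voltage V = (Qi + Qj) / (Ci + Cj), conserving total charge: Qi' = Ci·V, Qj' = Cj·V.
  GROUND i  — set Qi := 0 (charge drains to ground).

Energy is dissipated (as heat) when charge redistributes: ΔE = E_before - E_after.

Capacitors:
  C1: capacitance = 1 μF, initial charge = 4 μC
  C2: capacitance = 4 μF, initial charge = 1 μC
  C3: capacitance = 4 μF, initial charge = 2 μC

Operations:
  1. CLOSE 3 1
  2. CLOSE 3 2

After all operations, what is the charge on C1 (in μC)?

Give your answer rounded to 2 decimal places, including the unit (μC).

Answer: 1.20 μC

Derivation:
Initial: C1(1μF, Q=4μC, V=4.00V), C2(4μF, Q=1μC, V=0.25V), C3(4μF, Q=2μC, V=0.50V)
Op 1: CLOSE 3-1: Q_total=6.00, C_total=5.00, V=1.20; Q3=4.80, Q1=1.20; dissipated=4.900
Op 2: CLOSE 3-2: Q_total=5.80, C_total=8.00, V=0.72; Q3=2.90, Q2=2.90; dissipated=0.902
Final charges: Q1=1.20, Q2=2.90, Q3=2.90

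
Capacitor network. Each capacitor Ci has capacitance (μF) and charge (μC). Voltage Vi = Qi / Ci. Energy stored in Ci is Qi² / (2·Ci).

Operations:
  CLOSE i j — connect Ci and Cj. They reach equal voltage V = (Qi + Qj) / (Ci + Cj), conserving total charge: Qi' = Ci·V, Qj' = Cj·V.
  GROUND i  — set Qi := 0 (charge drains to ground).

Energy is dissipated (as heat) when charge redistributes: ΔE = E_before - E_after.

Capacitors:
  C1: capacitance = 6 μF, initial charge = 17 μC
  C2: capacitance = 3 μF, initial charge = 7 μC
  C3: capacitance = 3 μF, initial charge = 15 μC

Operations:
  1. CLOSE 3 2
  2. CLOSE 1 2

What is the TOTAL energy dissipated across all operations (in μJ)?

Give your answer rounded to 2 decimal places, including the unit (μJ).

Initial: C1(6μF, Q=17μC, V=2.83V), C2(3μF, Q=7μC, V=2.33V), C3(3μF, Q=15μC, V=5.00V)
Op 1: CLOSE 3-2: Q_total=22.00, C_total=6.00, V=3.67; Q3=11.00, Q2=11.00; dissipated=5.333
Op 2: CLOSE 1-2: Q_total=28.00, C_total=9.00, V=3.11; Q1=18.67, Q2=9.33; dissipated=0.694
Total dissipated: 6.028 μJ

Answer: 6.03 μJ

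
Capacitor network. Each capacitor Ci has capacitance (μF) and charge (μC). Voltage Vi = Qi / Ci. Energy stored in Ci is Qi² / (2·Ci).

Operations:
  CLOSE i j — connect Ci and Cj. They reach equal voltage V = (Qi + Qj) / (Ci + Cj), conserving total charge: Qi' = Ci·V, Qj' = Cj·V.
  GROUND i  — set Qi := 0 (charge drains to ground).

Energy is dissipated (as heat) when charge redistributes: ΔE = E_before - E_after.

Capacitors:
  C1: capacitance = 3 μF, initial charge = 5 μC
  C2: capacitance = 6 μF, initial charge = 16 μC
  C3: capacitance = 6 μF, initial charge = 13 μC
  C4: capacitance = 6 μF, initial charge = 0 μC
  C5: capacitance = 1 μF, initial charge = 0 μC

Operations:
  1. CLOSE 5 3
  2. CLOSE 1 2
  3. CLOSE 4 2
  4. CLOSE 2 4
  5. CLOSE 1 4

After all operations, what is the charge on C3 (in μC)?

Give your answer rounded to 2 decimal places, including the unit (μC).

Initial: C1(3μF, Q=5μC, V=1.67V), C2(6μF, Q=16μC, V=2.67V), C3(6μF, Q=13μC, V=2.17V), C4(6μF, Q=0μC, V=0.00V), C5(1μF, Q=0μC, V=0.00V)
Op 1: CLOSE 5-3: Q_total=13.00, C_total=7.00, V=1.86; Q5=1.86, Q3=11.14; dissipated=2.012
Op 2: CLOSE 1-2: Q_total=21.00, C_total=9.00, V=2.33; Q1=7.00, Q2=14.00; dissipated=1.000
Op 3: CLOSE 4-2: Q_total=14.00, C_total=12.00, V=1.17; Q4=7.00, Q2=7.00; dissipated=8.167
Op 4: CLOSE 2-4: Q_total=14.00, C_total=12.00, V=1.17; Q2=7.00, Q4=7.00; dissipated=0.000
Op 5: CLOSE 1-4: Q_total=14.00, C_total=9.00, V=1.56; Q1=4.67, Q4=9.33; dissipated=1.361
Final charges: Q1=4.67, Q2=7.00, Q3=11.14, Q4=9.33, Q5=1.86

Answer: 11.14 μC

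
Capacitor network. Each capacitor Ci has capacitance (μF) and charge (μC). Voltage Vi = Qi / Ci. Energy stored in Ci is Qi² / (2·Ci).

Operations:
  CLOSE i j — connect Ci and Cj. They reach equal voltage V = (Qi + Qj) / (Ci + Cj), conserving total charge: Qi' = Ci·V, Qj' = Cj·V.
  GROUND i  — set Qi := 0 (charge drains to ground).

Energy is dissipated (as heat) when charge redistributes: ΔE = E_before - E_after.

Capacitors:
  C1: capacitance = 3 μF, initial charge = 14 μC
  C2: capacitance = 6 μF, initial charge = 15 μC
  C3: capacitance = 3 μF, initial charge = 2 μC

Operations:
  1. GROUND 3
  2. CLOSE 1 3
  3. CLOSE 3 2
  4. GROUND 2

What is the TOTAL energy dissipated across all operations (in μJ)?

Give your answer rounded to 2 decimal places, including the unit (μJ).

Answer: 34.95 μJ

Derivation:
Initial: C1(3μF, Q=14μC, V=4.67V), C2(6μF, Q=15μC, V=2.50V), C3(3μF, Q=2μC, V=0.67V)
Op 1: GROUND 3: Q3=0; energy lost=0.667
Op 2: CLOSE 1-3: Q_total=14.00, C_total=6.00, V=2.33; Q1=7.00, Q3=7.00; dissipated=16.333
Op 3: CLOSE 3-2: Q_total=22.00, C_total=9.00, V=2.44; Q3=7.33, Q2=14.67; dissipated=0.028
Op 4: GROUND 2: Q2=0; energy lost=17.926
Total dissipated: 34.954 μJ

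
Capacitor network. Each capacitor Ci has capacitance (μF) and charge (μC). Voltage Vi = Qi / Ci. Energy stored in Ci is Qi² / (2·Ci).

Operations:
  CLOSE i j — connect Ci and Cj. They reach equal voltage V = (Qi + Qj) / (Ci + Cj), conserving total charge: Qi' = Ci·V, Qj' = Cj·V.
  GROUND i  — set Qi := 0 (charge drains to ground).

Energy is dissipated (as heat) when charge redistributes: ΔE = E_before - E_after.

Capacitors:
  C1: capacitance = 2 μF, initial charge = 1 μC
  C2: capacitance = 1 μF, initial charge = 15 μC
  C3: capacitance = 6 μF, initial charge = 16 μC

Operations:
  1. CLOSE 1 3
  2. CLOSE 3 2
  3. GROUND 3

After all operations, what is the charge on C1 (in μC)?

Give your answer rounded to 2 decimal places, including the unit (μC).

Initial: C1(2μF, Q=1μC, V=0.50V), C2(1μF, Q=15μC, V=15.00V), C3(6μF, Q=16μC, V=2.67V)
Op 1: CLOSE 1-3: Q_total=17.00, C_total=8.00, V=2.12; Q1=4.25, Q3=12.75; dissipated=3.521
Op 2: CLOSE 3-2: Q_total=27.75, C_total=7.00, V=3.96; Q3=23.79, Q2=3.96; dissipated=71.042
Op 3: GROUND 3: Q3=0; energy lost=47.147
Final charges: Q1=4.25, Q2=3.96, Q3=0.00

Answer: 4.25 μC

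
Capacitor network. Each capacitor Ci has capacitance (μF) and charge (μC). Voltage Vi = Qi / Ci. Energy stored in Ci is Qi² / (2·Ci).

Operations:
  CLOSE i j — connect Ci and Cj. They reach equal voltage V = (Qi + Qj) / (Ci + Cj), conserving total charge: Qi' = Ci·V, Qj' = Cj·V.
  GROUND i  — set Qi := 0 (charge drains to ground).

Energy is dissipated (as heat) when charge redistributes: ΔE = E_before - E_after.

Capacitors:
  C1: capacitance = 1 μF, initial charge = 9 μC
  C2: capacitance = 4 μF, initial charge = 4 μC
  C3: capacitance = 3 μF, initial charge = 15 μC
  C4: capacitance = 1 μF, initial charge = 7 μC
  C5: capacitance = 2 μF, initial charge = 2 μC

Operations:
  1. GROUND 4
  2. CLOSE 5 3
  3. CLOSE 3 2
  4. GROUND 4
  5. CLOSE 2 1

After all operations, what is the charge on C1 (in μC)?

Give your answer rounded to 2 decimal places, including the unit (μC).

Initial: C1(1μF, Q=9μC, V=9.00V), C2(4μF, Q=4μC, V=1.00V), C3(3μF, Q=15μC, V=5.00V), C4(1μF, Q=7μC, V=7.00V), C5(2μF, Q=2μC, V=1.00V)
Op 1: GROUND 4: Q4=0; energy lost=24.500
Op 2: CLOSE 5-3: Q_total=17.00, C_total=5.00, V=3.40; Q5=6.80, Q3=10.20; dissipated=9.600
Op 3: CLOSE 3-2: Q_total=14.20, C_total=7.00, V=2.03; Q3=6.09, Q2=8.11; dissipated=4.937
Op 4: GROUND 4: Q4=0; energy lost=0.000
Op 5: CLOSE 2-1: Q_total=17.11, C_total=5.00, V=3.42; Q2=13.69, Q1=3.42; dissipated=19.440
Final charges: Q1=3.42, Q2=13.69, Q3=6.09, Q4=0.00, Q5=6.80

Answer: 3.42 μC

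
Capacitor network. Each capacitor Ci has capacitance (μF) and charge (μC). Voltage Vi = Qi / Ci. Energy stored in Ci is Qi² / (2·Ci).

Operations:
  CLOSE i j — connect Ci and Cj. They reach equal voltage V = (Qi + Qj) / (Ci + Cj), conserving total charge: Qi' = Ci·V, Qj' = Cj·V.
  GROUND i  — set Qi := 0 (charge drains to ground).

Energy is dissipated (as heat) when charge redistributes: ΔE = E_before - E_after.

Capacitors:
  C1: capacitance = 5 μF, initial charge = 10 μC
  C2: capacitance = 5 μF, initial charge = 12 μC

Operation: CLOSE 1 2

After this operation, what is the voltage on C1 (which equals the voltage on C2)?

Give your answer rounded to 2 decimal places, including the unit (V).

Answer: 2.20 V

Derivation:
Initial: C1(5μF, Q=10μC, V=2.00V), C2(5μF, Q=12μC, V=2.40V)
Op 1: CLOSE 1-2: Q_total=22.00, C_total=10.00, V=2.20; Q1=11.00, Q2=11.00; dissipated=0.200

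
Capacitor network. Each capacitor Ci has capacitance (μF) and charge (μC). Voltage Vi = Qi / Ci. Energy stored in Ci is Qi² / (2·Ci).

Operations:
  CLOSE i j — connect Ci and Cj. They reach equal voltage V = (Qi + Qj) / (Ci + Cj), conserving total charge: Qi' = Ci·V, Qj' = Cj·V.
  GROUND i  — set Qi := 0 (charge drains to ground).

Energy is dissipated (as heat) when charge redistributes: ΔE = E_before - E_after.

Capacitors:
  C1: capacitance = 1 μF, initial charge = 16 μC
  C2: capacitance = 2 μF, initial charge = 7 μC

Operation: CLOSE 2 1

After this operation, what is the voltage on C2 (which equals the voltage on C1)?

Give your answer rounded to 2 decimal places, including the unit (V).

Initial: C1(1μF, Q=16μC, V=16.00V), C2(2μF, Q=7μC, V=3.50V)
Op 1: CLOSE 2-1: Q_total=23.00, C_total=3.00, V=7.67; Q2=15.33, Q1=7.67; dissipated=52.083

Answer: 7.67 V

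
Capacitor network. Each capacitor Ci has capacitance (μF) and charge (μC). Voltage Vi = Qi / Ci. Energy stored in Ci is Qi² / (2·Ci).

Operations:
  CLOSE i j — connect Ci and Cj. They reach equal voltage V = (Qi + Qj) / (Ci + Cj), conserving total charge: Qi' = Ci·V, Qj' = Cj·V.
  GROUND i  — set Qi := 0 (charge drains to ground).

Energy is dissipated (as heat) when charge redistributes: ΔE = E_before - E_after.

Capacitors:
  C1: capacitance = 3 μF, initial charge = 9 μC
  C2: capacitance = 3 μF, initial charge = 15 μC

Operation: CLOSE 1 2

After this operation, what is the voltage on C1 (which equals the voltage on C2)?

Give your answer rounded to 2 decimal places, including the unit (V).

Answer: 4.00 V

Derivation:
Initial: C1(3μF, Q=9μC, V=3.00V), C2(3μF, Q=15μC, V=5.00V)
Op 1: CLOSE 1-2: Q_total=24.00, C_total=6.00, V=4.00; Q1=12.00, Q2=12.00; dissipated=3.000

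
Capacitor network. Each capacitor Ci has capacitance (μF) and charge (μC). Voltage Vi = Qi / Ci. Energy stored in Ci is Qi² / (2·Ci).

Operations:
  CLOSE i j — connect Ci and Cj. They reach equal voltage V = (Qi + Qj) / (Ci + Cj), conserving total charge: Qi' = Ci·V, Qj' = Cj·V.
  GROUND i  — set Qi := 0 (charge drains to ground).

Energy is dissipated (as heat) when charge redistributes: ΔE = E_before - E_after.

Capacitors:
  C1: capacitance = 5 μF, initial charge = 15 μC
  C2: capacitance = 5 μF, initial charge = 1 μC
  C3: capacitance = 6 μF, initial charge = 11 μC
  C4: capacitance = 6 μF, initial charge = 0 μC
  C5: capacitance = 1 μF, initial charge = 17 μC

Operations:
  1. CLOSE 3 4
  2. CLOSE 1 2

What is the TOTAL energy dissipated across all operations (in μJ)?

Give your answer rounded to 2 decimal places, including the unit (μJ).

Answer: 14.84 μJ

Derivation:
Initial: C1(5μF, Q=15μC, V=3.00V), C2(5μF, Q=1μC, V=0.20V), C3(6μF, Q=11μC, V=1.83V), C4(6μF, Q=0μC, V=0.00V), C5(1μF, Q=17μC, V=17.00V)
Op 1: CLOSE 3-4: Q_total=11.00, C_total=12.00, V=0.92; Q3=5.50, Q4=5.50; dissipated=5.042
Op 2: CLOSE 1-2: Q_total=16.00, C_total=10.00, V=1.60; Q1=8.00, Q2=8.00; dissipated=9.800
Total dissipated: 14.842 μJ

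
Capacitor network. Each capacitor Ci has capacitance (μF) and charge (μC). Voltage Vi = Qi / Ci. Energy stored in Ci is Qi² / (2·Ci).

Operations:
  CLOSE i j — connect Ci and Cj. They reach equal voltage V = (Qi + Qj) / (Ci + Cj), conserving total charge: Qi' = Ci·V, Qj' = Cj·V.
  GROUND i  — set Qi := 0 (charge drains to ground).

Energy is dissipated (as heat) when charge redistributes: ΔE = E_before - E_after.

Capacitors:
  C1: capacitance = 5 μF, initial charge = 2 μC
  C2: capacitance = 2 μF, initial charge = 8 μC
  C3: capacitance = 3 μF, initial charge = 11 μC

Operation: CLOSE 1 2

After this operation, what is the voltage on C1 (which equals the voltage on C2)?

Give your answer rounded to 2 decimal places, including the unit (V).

Answer: 1.43 V

Derivation:
Initial: C1(5μF, Q=2μC, V=0.40V), C2(2μF, Q=8μC, V=4.00V), C3(3μF, Q=11μC, V=3.67V)
Op 1: CLOSE 1-2: Q_total=10.00, C_total=7.00, V=1.43; Q1=7.14, Q2=2.86; dissipated=9.257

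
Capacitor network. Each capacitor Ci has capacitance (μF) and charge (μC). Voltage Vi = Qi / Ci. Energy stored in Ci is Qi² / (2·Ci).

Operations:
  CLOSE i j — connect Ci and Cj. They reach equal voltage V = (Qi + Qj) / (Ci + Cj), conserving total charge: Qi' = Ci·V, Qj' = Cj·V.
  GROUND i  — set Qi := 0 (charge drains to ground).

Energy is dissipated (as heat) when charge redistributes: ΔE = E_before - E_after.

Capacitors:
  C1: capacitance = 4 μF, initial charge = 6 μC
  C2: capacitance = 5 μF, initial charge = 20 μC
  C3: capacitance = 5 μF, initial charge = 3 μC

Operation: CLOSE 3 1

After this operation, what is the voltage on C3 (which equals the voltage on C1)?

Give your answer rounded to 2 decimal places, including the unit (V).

Initial: C1(4μF, Q=6μC, V=1.50V), C2(5μF, Q=20μC, V=4.00V), C3(5μF, Q=3μC, V=0.60V)
Op 1: CLOSE 3-1: Q_total=9.00, C_total=9.00, V=1.00; Q3=5.00, Q1=4.00; dissipated=0.900

Answer: 1.00 V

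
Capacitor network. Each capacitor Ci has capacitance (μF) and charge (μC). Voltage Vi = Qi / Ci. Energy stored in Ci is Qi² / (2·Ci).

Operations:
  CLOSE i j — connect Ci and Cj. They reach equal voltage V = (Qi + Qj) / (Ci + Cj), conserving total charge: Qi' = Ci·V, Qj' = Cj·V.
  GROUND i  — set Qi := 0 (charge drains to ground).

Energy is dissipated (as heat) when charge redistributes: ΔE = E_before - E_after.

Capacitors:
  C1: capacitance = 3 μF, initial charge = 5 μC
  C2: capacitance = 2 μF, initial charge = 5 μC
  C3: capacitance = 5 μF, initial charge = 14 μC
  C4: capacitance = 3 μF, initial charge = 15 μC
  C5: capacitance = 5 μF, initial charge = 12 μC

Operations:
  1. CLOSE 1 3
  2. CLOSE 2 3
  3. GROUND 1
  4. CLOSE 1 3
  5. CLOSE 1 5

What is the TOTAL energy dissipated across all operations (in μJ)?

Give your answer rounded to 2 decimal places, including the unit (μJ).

Initial: C1(3μF, Q=5μC, V=1.67V), C2(2μF, Q=5μC, V=2.50V), C3(5μF, Q=14μC, V=2.80V), C4(3μF, Q=15μC, V=5.00V), C5(5μF, Q=12μC, V=2.40V)
Op 1: CLOSE 1-3: Q_total=19.00, C_total=8.00, V=2.38; Q1=7.12, Q3=11.88; dissipated=1.204
Op 2: CLOSE 2-3: Q_total=16.88, C_total=7.00, V=2.41; Q2=4.82, Q3=12.05; dissipated=0.011
Op 3: GROUND 1: Q1=0; energy lost=8.461
Op 4: CLOSE 1-3: Q_total=12.05, C_total=8.00, V=1.51; Q1=4.52, Q3=7.53; dissipated=5.448
Op 5: CLOSE 1-5: Q_total=16.52, C_total=8.00, V=2.07; Q1=6.20, Q5=10.33; dissipated=0.748
Total dissipated: 15.873 μJ

Answer: 15.87 μJ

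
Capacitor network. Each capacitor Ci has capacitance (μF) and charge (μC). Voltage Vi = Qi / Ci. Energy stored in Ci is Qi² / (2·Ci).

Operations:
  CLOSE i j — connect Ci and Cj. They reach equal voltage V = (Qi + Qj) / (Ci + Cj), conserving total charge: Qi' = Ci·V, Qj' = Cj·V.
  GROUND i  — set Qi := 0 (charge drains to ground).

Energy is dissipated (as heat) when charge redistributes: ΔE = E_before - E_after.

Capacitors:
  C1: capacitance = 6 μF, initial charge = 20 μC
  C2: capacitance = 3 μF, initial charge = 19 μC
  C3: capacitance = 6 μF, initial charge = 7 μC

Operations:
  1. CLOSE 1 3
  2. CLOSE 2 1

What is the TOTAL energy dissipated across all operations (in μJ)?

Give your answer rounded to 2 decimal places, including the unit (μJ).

Initial: C1(6μF, Q=20μC, V=3.33V), C2(3μF, Q=19μC, V=6.33V), C3(6μF, Q=7μC, V=1.17V)
Op 1: CLOSE 1-3: Q_total=27.00, C_total=12.00, V=2.25; Q1=13.50, Q3=13.50; dissipated=7.042
Op 2: CLOSE 2-1: Q_total=32.50, C_total=9.00, V=3.61; Q2=10.83, Q1=21.67; dissipated=16.674
Total dissipated: 23.715 μJ

Answer: 23.72 μJ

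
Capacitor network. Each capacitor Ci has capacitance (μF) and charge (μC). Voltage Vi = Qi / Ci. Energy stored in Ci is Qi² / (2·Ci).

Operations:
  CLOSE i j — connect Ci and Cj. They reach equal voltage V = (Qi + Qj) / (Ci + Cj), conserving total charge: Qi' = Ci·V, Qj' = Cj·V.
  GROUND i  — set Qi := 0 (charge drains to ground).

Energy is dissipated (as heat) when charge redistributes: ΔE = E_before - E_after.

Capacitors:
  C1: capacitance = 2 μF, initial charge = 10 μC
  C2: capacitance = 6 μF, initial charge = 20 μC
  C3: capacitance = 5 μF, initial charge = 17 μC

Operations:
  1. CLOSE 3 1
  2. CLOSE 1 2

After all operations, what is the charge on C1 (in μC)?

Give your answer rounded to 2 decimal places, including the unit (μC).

Answer: 6.93 μC

Derivation:
Initial: C1(2μF, Q=10μC, V=5.00V), C2(6μF, Q=20μC, V=3.33V), C3(5μF, Q=17μC, V=3.40V)
Op 1: CLOSE 3-1: Q_total=27.00, C_total=7.00, V=3.86; Q3=19.29, Q1=7.71; dissipated=1.829
Op 2: CLOSE 1-2: Q_total=27.71, C_total=8.00, V=3.46; Q1=6.93, Q2=20.79; dissipated=0.206
Final charges: Q1=6.93, Q2=20.79, Q3=19.29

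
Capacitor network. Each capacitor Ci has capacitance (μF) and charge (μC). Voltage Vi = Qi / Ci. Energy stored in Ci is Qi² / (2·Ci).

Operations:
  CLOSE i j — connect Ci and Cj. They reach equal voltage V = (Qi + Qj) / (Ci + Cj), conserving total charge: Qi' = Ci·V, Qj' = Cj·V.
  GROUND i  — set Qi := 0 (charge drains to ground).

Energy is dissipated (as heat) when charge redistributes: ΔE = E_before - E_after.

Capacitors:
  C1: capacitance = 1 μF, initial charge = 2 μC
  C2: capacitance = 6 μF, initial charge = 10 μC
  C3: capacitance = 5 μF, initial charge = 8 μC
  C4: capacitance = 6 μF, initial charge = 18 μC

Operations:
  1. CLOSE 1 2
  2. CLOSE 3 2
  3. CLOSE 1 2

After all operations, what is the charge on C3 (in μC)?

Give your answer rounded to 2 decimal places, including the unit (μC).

Initial: C1(1μF, Q=2μC, V=2.00V), C2(6μF, Q=10μC, V=1.67V), C3(5μF, Q=8μC, V=1.60V), C4(6μF, Q=18μC, V=3.00V)
Op 1: CLOSE 1-2: Q_total=12.00, C_total=7.00, V=1.71; Q1=1.71, Q2=10.29; dissipated=0.048
Op 2: CLOSE 3-2: Q_total=18.29, C_total=11.00, V=1.66; Q3=8.31, Q2=9.97; dissipated=0.018
Op 3: CLOSE 1-2: Q_total=11.69, C_total=7.00, V=1.67; Q1=1.67, Q2=10.02; dissipated=0.001
Final charges: Q1=1.67, Q2=10.02, Q3=8.31, Q4=18.00

Answer: 8.31 μC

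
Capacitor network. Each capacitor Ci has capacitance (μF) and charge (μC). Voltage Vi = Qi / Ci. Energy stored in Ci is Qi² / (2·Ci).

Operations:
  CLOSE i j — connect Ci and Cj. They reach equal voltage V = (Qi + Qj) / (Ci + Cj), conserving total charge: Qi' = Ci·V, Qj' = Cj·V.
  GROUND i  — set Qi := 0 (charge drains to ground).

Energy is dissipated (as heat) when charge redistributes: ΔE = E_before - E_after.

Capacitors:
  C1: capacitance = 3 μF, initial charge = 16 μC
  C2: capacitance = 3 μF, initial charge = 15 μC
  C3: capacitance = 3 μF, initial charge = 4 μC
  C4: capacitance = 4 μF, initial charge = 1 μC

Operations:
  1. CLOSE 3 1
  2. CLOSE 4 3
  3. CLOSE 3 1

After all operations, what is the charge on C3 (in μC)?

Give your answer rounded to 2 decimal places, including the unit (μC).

Answer: 7.36 μC

Derivation:
Initial: C1(3μF, Q=16μC, V=5.33V), C2(3μF, Q=15μC, V=5.00V), C3(3μF, Q=4μC, V=1.33V), C4(4μF, Q=1μC, V=0.25V)
Op 1: CLOSE 3-1: Q_total=20.00, C_total=6.00, V=3.33; Q3=10.00, Q1=10.00; dissipated=12.000
Op 2: CLOSE 4-3: Q_total=11.00, C_total=7.00, V=1.57; Q4=6.29, Q3=4.71; dissipated=8.149
Op 3: CLOSE 3-1: Q_total=14.71, C_total=6.00, V=2.45; Q3=7.36, Q1=7.36; dissipated=2.328
Final charges: Q1=7.36, Q2=15.00, Q3=7.36, Q4=6.29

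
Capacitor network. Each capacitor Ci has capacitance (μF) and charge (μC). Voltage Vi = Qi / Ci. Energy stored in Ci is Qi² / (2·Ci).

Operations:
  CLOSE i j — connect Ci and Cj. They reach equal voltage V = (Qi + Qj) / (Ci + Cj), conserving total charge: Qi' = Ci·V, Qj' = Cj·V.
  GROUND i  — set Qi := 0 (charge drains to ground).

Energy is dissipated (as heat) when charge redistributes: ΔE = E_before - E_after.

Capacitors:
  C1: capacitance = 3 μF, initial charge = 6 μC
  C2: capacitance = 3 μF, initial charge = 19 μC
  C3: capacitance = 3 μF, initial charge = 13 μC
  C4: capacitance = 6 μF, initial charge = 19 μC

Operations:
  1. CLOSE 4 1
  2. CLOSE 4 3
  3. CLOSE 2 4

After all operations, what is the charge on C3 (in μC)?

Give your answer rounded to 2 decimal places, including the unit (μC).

Initial: C1(3μF, Q=6μC, V=2.00V), C2(3μF, Q=19μC, V=6.33V), C3(3μF, Q=13μC, V=4.33V), C4(6μF, Q=19μC, V=3.17V)
Op 1: CLOSE 4-1: Q_total=25.00, C_total=9.00, V=2.78; Q4=16.67, Q1=8.33; dissipated=1.361
Op 2: CLOSE 4-3: Q_total=29.67, C_total=9.00, V=3.30; Q4=19.78, Q3=9.89; dissipated=2.420
Op 3: CLOSE 2-4: Q_total=38.78, C_total=9.00, V=4.31; Q2=12.93, Q4=25.85; dissipated=9.224
Final charges: Q1=8.33, Q2=12.93, Q3=9.89, Q4=25.85

Answer: 9.89 μC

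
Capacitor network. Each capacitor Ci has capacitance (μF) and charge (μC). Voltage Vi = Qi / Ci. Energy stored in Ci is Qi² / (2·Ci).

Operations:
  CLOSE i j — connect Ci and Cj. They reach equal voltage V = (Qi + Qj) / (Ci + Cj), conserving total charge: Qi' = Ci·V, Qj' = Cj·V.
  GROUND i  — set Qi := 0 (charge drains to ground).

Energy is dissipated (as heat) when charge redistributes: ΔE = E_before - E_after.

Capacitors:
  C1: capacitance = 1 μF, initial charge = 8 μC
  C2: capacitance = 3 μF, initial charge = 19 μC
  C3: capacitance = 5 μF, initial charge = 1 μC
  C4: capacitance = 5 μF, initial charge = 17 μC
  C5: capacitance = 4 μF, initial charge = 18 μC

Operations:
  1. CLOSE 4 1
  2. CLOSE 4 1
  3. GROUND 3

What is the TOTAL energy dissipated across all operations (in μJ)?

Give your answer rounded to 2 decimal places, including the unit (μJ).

Answer: 8.92 μJ

Derivation:
Initial: C1(1μF, Q=8μC, V=8.00V), C2(3μF, Q=19μC, V=6.33V), C3(5μF, Q=1μC, V=0.20V), C4(5μF, Q=17μC, V=3.40V), C5(4μF, Q=18μC, V=4.50V)
Op 1: CLOSE 4-1: Q_total=25.00, C_total=6.00, V=4.17; Q4=20.83, Q1=4.17; dissipated=8.817
Op 2: CLOSE 4-1: Q_total=25.00, C_total=6.00, V=4.17; Q4=20.83, Q1=4.17; dissipated=0.000
Op 3: GROUND 3: Q3=0; energy lost=0.100
Total dissipated: 8.917 μJ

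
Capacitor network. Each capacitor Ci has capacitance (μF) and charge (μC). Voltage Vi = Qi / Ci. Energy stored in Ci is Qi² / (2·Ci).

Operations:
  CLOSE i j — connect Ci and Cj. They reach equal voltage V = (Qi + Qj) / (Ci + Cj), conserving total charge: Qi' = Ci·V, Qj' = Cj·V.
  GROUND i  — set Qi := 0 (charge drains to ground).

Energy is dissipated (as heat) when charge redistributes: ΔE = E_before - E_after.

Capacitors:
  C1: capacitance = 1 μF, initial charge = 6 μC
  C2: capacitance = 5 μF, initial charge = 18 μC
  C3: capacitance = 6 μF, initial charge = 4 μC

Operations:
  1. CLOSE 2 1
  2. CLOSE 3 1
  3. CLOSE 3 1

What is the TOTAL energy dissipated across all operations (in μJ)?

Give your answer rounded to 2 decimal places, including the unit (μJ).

Initial: C1(1μF, Q=6μC, V=6.00V), C2(5μF, Q=18μC, V=3.60V), C3(6μF, Q=4μC, V=0.67V)
Op 1: CLOSE 2-1: Q_total=24.00, C_total=6.00, V=4.00; Q2=20.00, Q1=4.00; dissipated=2.400
Op 2: CLOSE 3-1: Q_total=8.00, C_total=7.00, V=1.14; Q3=6.86, Q1=1.14; dissipated=4.762
Op 3: CLOSE 3-1: Q_total=8.00, C_total=7.00, V=1.14; Q3=6.86, Q1=1.14; dissipated=0.000
Total dissipated: 7.162 μJ

Answer: 7.16 μJ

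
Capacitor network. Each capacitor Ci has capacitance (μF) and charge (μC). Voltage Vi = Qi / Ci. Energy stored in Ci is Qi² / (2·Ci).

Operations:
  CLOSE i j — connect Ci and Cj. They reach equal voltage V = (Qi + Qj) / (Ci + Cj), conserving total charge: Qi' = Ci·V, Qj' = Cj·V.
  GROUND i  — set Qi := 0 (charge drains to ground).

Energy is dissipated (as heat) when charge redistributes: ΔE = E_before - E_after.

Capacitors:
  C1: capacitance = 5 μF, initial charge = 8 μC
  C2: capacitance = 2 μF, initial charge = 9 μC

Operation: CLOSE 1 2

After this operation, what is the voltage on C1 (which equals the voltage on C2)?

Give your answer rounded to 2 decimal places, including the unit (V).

Initial: C1(5μF, Q=8μC, V=1.60V), C2(2μF, Q=9μC, V=4.50V)
Op 1: CLOSE 1-2: Q_total=17.00, C_total=7.00, V=2.43; Q1=12.14, Q2=4.86; dissipated=6.007

Answer: 2.43 V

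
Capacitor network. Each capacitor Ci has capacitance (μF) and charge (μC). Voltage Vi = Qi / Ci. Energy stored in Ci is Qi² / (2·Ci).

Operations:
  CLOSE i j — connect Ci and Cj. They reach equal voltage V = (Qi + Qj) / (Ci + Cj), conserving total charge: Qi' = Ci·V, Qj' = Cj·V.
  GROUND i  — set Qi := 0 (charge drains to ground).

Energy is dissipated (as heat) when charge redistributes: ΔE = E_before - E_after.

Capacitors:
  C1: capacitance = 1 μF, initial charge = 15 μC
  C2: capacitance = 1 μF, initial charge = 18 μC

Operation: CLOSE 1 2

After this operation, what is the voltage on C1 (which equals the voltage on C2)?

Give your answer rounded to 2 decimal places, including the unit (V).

Initial: C1(1μF, Q=15μC, V=15.00V), C2(1μF, Q=18μC, V=18.00V)
Op 1: CLOSE 1-2: Q_total=33.00, C_total=2.00, V=16.50; Q1=16.50, Q2=16.50; dissipated=2.250

Answer: 16.50 V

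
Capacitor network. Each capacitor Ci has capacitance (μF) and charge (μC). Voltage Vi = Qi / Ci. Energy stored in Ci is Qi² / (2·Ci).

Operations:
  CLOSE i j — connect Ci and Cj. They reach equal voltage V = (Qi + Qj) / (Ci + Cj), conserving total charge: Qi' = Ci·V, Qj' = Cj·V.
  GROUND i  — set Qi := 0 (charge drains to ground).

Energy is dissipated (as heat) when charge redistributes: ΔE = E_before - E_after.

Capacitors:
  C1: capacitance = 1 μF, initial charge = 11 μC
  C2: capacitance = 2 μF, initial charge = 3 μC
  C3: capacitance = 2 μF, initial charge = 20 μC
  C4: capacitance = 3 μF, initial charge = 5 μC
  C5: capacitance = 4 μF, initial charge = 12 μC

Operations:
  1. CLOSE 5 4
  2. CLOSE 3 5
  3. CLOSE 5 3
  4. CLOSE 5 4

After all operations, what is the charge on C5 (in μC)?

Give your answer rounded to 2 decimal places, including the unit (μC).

Answer: 15.48 μC

Derivation:
Initial: C1(1μF, Q=11μC, V=11.00V), C2(2μF, Q=3μC, V=1.50V), C3(2μF, Q=20μC, V=10.00V), C4(3μF, Q=5μC, V=1.67V), C5(4μF, Q=12μC, V=3.00V)
Op 1: CLOSE 5-4: Q_total=17.00, C_total=7.00, V=2.43; Q5=9.71, Q4=7.29; dissipated=1.524
Op 2: CLOSE 3-5: Q_total=29.71, C_total=6.00, V=4.95; Q3=9.90, Q5=19.81; dissipated=38.218
Op 3: CLOSE 5-3: Q_total=29.71, C_total=6.00, V=4.95; Q5=19.81, Q3=9.90; dissipated=0.000
Op 4: CLOSE 5-4: Q_total=27.10, C_total=7.00, V=3.87; Q5=15.48, Q4=11.61; dissipated=5.460
Final charges: Q1=11.00, Q2=3.00, Q3=9.90, Q4=11.61, Q5=15.48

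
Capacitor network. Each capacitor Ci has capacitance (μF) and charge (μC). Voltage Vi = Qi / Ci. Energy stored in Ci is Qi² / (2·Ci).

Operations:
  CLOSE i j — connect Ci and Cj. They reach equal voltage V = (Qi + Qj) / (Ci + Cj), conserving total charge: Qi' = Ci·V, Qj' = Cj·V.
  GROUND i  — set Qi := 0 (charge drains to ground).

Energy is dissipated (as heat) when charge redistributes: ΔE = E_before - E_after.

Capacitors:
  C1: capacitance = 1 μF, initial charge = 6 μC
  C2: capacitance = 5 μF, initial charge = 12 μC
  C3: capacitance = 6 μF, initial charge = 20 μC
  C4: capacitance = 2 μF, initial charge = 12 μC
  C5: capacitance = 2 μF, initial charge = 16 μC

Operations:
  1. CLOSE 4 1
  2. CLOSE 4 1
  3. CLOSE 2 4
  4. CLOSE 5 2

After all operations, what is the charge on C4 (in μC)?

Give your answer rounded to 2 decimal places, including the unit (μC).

Answer: 6.86 μC

Derivation:
Initial: C1(1μF, Q=6μC, V=6.00V), C2(5μF, Q=12μC, V=2.40V), C3(6μF, Q=20μC, V=3.33V), C4(2μF, Q=12μC, V=6.00V), C5(2μF, Q=16μC, V=8.00V)
Op 1: CLOSE 4-1: Q_total=18.00, C_total=3.00, V=6.00; Q4=12.00, Q1=6.00; dissipated=0.000
Op 2: CLOSE 4-1: Q_total=18.00, C_total=3.00, V=6.00; Q4=12.00, Q1=6.00; dissipated=0.000
Op 3: CLOSE 2-4: Q_total=24.00, C_total=7.00, V=3.43; Q2=17.14, Q4=6.86; dissipated=9.257
Op 4: CLOSE 5-2: Q_total=33.14, C_total=7.00, V=4.73; Q5=9.47, Q2=23.67; dissipated=14.927
Final charges: Q1=6.00, Q2=23.67, Q3=20.00, Q4=6.86, Q5=9.47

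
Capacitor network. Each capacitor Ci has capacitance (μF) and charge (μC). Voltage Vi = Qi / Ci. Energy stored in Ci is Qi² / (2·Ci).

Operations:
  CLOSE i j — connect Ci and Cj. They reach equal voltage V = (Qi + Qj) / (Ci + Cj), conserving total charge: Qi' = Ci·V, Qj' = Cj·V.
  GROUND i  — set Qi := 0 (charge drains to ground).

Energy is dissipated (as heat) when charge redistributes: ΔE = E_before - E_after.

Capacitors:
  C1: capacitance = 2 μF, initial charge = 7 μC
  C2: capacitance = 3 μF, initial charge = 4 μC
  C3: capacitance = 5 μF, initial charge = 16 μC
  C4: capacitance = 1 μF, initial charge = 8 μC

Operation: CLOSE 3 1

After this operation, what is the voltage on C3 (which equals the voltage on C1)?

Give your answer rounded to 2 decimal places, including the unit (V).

Initial: C1(2μF, Q=7μC, V=3.50V), C2(3μF, Q=4μC, V=1.33V), C3(5μF, Q=16μC, V=3.20V), C4(1μF, Q=8μC, V=8.00V)
Op 1: CLOSE 3-1: Q_total=23.00, C_total=7.00, V=3.29; Q3=16.43, Q1=6.57; dissipated=0.064

Answer: 3.29 V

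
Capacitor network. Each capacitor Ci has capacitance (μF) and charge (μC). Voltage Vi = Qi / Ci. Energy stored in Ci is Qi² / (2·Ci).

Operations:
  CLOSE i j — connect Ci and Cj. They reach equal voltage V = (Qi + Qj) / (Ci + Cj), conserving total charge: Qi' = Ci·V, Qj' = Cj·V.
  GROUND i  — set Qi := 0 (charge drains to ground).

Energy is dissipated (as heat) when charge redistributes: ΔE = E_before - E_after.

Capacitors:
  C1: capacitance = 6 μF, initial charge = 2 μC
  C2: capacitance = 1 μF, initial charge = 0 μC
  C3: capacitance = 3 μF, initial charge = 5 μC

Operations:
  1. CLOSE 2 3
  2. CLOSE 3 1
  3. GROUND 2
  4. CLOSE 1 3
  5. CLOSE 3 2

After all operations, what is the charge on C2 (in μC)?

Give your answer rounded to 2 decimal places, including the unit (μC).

Answer: 0.48 μC

Derivation:
Initial: C1(6μF, Q=2μC, V=0.33V), C2(1μF, Q=0μC, V=0.00V), C3(3μF, Q=5μC, V=1.67V)
Op 1: CLOSE 2-3: Q_total=5.00, C_total=4.00, V=1.25; Q2=1.25, Q3=3.75; dissipated=1.042
Op 2: CLOSE 3-1: Q_total=5.75, C_total=9.00, V=0.64; Q3=1.92, Q1=3.83; dissipated=0.840
Op 3: GROUND 2: Q2=0; energy lost=0.781
Op 4: CLOSE 1-3: Q_total=5.75, C_total=9.00, V=0.64; Q1=3.83, Q3=1.92; dissipated=0.000
Op 5: CLOSE 3-2: Q_total=1.92, C_total=4.00, V=0.48; Q3=1.44, Q2=0.48; dissipated=0.153
Final charges: Q1=3.83, Q2=0.48, Q3=1.44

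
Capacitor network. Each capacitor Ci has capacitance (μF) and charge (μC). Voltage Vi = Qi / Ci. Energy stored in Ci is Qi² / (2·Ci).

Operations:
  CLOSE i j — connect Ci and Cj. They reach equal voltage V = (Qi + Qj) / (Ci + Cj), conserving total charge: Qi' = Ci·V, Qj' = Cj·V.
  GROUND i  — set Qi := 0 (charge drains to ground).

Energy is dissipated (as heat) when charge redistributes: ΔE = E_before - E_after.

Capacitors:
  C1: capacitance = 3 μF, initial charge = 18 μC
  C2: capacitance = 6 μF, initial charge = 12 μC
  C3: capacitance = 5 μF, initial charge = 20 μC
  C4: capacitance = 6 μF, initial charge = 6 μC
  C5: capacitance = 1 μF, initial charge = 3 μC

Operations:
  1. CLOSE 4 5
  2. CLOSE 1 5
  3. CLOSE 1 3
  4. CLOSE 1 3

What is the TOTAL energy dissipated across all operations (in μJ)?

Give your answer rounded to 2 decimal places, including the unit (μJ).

Answer: 10.68 μJ

Derivation:
Initial: C1(3μF, Q=18μC, V=6.00V), C2(6μF, Q=12μC, V=2.00V), C3(5μF, Q=20μC, V=4.00V), C4(6μF, Q=6μC, V=1.00V), C5(1μF, Q=3μC, V=3.00V)
Op 1: CLOSE 4-5: Q_total=9.00, C_total=7.00, V=1.29; Q4=7.71, Q5=1.29; dissipated=1.714
Op 2: CLOSE 1-5: Q_total=19.29, C_total=4.00, V=4.82; Q1=14.46, Q5=4.82; dissipated=8.334
Op 3: CLOSE 1-3: Q_total=34.46, C_total=8.00, V=4.31; Q1=12.92, Q3=21.54; dissipated=0.633
Op 4: CLOSE 1-3: Q_total=34.46, C_total=8.00, V=4.31; Q1=12.92, Q3=21.54; dissipated=0.000
Total dissipated: 10.681 μJ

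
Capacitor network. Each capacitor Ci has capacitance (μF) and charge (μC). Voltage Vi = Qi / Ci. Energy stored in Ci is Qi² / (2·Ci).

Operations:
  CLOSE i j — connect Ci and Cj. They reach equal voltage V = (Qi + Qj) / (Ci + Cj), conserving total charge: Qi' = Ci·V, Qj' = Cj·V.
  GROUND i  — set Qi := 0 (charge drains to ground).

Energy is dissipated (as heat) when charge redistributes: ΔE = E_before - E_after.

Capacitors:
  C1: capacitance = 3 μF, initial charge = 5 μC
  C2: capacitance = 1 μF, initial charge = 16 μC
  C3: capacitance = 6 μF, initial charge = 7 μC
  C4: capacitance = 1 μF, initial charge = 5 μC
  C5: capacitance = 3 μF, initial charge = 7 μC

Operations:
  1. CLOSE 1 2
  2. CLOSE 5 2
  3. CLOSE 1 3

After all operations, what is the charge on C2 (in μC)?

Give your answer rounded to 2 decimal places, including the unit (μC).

Initial: C1(3μF, Q=5μC, V=1.67V), C2(1μF, Q=16μC, V=16.00V), C3(6μF, Q=7μC, V=1.17V), C4(1μF, Q=5μC, V=5.00V), C5(3μF, Q=7μC, V=2.33V)
Op 1: CLOSE 1-2: Q_total=21.00, C_total=4.00, V=5.25; Q1=15.75, Q2=5.25; dissipated=77.042
Op 2: CLOSE 5-2: Q_total=12.25, C_total=4.00, V=3.06; Q5=9.19, Q2=3.06; dissipated=3.190
Op 3: CLOSE 1-3: Q_total=22.75, C_total=9.00, V=2.53; Q1=7.58, Q3=15.17; dissipated=16.674
Final charges: Q1=7.58, Q2=3.06, Q3=15.17, Q4=5.00, Q5=9.19

Answer: 3.06 μC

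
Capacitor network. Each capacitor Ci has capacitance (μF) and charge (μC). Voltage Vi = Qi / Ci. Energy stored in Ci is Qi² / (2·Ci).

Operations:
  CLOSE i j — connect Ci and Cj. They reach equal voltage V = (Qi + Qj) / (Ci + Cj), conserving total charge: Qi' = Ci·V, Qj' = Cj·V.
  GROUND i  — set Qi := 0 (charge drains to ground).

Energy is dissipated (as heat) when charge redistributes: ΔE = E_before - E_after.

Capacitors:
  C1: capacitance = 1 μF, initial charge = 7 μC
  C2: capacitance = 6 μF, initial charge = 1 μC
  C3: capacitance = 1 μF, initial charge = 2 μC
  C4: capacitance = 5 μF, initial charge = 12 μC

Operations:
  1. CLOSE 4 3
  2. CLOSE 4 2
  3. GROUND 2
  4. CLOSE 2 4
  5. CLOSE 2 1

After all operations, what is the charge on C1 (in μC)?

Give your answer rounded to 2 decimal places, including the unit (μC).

Answer: 1.45 μC

Derivation:
Initial: C1(1μF, Q=7μC, V=7.00V), C2(6μF, Q=1μC, V=0.17V), C3(1μF, Q=2μC, V=2.00V), C4(5μF, Q=12μC, V=2.40V)
Op 1: CLOSE 4-3: Q_total=14.00, C_total=6.00, V=2.33; Q4=11.67, Q3=2.33; dissipated=0.067
Op 2: CLOSE 4-2: Q_total=12.67, C_total=11.00, V=1.15; Q4=5.76, Q2=6.91; dissipated=6.402
Op 3: GROUND 2: Q2=0; energy lost=3.978
Op 4: CLOSE 2-4: Q_total=5.76, C_total=11.00, V=0.52; Q2=3.14, Q4=2.62; dissipated=1.808
Op 5: CLOSE 2-1: Q_total=10.14, C_total=7.00, V=1.45; Q2=8.69, Q1=1.45; dissipated=17.977
Final charges: Q1=1.45, Q2=8.69, Q3=2.33, Q4=2.62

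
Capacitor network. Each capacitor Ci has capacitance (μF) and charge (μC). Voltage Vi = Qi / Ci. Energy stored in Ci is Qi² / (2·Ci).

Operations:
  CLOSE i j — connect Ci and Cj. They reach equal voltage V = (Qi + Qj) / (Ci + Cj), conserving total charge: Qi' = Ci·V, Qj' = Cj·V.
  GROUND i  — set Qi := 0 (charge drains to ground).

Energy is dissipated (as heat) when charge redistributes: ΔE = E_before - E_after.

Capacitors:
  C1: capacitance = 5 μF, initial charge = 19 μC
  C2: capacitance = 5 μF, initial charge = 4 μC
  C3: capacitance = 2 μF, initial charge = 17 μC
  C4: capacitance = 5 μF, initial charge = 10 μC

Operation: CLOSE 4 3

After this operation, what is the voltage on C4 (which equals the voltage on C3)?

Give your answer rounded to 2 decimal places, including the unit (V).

Initial: C1(5μF, Q=19μC, V=3.80V), C2(5μF, Q=4μC, V=0.80V), C3(2μF, Q=17μC, V=8.50V), C4(5μF, Q=10μC, V=2.00V)
Op 1: CLOSE 4-3: Q_total=27.00, C_total=7.00, V=3.86; Q4=19.29, Q3=7.71; dissipated=30.179

Answer: 3.86 V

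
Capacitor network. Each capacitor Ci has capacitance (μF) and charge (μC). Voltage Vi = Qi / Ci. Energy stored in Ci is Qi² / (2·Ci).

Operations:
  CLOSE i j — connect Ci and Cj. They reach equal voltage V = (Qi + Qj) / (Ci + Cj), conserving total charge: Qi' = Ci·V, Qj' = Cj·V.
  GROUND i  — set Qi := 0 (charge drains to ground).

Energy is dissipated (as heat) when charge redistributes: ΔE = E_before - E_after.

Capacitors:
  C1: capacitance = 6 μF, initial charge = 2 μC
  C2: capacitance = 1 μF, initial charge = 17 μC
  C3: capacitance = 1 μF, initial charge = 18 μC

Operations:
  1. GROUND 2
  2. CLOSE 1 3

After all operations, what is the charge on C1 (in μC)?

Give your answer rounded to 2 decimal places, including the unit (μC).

Answer: 17.14 μC

Derivation:
Initial: C1(6μF, Q=2μC, V=0.33V), C2(1μF, Q=17μC, V=17.00V), C3(1μF, Q=18μC, V=18.00V)
Op 1: GROUND 2: Q2=0; energy lost=144.500
Op 2: CLOSE 1-3: Q_total=20.00, C_total=7.00, V=2.86; Q1=17.14, Q3=2.86; dissipated=133.762
Final charges: Q1=17.14, Q2=0.00, Q3=2.86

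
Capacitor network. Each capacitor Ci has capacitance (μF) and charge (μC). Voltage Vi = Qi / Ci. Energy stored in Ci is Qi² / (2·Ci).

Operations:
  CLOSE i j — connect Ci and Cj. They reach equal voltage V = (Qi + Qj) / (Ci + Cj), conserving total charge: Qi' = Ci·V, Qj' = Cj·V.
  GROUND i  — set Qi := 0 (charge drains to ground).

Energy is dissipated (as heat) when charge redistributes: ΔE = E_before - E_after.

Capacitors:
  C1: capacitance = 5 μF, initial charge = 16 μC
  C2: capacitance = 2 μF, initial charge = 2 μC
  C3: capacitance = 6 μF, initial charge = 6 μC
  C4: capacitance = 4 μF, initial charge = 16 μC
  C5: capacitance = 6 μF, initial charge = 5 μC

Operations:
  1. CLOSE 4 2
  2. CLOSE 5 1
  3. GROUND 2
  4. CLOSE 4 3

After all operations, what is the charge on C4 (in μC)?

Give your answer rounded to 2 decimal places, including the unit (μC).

Answer: 7.20 μC

Derivation:
Initial: C1(5μF, Q=16μC, V=3.20V), C2(2μF, Q=2μC, V=1.00V), C3(6μF, Q=6μC, V=1.00V), C4(4μF, Q=16μC, V=4.00V), C5(6μF, Q=5μC, V=0.83V)
Op 1: CLOSE 4-2: Q_total=18.00, C_total=6.00, V=3.00; Q4=12.00, Q2=6.00; dissipated=6.000
Op 2: CLOSE 5-1: Q_total=21.00, C_total=11.00, V=1.91; Q5=11.45, Q1=9.55; dissipated=7.638
Op 3: GROUND 2: Q2=0; energy lost=9.000
Op 4: CLOSE 4-3: Q_total=18.00, C_total=10.00, V=1.80; Q4=7.20, Q3=10.80; dissipated=4.800
Final charges: Q1=9.55, Q2=0.00, Q3=10.80, Q4=7.20, Q5=11.45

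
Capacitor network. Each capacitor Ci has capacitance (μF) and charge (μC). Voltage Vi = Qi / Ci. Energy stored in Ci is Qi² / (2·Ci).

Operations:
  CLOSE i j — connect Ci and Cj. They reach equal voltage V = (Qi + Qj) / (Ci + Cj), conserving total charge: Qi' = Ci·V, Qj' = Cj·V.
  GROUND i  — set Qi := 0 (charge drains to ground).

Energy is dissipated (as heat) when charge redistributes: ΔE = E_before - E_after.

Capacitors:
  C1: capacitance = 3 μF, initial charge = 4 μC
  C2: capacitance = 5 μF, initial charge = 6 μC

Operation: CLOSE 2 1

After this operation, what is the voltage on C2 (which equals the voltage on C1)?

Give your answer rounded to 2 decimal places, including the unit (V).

Answer: 1.25 V

Derivation:
Initial: C1(3μF, Q=4μC, V=1.33V), C2(5μF, Q=6μC, V=1.20V)
Op 1: CLOSE 2-1: Q_total=10.00, C_total=8.00, V=1.25; Q2=6.25, Q1=3.75; dissipated=0.017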